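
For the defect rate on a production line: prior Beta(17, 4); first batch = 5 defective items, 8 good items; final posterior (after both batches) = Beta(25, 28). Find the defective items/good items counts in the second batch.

Because Beta–binomial updating is additive in the counts, the combined data contributed (α_post−α_prior, β_post−β_prior) successes and failures.
Total across both batches: 25−17=8 defective items, 28−4=24 good items.
Subtract the first batch: 8−5=3 defective items and 24−8=16 good items.

3 defective items and 16 good items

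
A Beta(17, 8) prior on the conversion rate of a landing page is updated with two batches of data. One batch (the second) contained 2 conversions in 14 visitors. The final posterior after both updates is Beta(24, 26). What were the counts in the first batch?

5 conversions and 6 bounces

Sequential conjugate updates are equivalent to a single update on the pooled data, so total successes = posterior α − prior α and total failures = posterior β − prior β.
Total across both batches: 24−17=7 conversions, 26−8=18 bounces.
Subtract the second batch: 7−2=5 conversions and 18−12=6 bounces.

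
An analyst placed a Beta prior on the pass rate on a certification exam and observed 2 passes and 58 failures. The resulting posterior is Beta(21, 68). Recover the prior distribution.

Under Beta–binomial conjugacy the posterior parameters are (α+s, β+f).
Subtract the data counts: 21−2=19, 68−58=10.

Beta(19, 10)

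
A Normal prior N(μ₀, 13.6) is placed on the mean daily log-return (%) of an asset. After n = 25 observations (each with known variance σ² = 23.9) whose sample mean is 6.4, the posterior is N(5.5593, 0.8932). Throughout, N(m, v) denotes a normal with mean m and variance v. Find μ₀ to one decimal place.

With known observation variance, the Normal–Normal posterior has precision τ_n = τ₀ + n/σ² and mean μ_n = (τ₀μ₀ + (n/σ²)x̄)/τ_n.
Here τ₀ = 1/13.6 = 0.073529 and τ_data = 25/23.9 = 1.046025, so τ_n = 1.119554.
Rearranging for μ₀: μ₀ = (μ_n·τ_n − τ_data·x̄)/τ₀ = (5.5593·1.119554 − 1.046025·6.4) / 0.073529 = -0.470623/0.073529 ≈ -6.4.

μ₀ = -6.4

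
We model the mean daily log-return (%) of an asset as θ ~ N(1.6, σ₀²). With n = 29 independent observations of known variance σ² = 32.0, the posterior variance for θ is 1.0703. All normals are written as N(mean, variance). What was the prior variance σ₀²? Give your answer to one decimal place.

σ₀² = 35.6

Posterior precision equals prior precision plus data precision: 1/σ_n² = 1/σ₀² + n/σ².
So 1/σ₀² = 1/1.0703 − 29/32.0 = 0.934317 − 0.906250 = 0.028067.
Hence σ₀² = 1/0.028067 ≈ 35.6.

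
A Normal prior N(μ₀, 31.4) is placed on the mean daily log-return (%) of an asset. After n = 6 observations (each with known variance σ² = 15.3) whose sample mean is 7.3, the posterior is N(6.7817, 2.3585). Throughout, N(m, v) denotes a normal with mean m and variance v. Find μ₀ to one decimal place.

μ₀ = 0.4

The posterior mean is a precision-weighted average: μ_n = (τ₀μ₀ + τ_data·x̄)/(τ₀+τ_data), with τ₀=1/σ₀² and τ_data=n/σ².
Here τ₀ = 1/31.4 = 0.031847 and τ_data = 6/15.3 = 0.392157, so τ_n = 0.424004.
Rearranging for μ₀: μ₀ = (μ_n·τ_n − τ_data·x̄)/τ₀ = (6.7817·0.424004 − 0.392157·7.3) / 0.031847 = 0.012722/0.031847 ≈ 0.4.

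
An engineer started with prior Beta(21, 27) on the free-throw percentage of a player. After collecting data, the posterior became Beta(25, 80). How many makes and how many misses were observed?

A Beta(α, β) prior with s successes and f failures in binomial data gives a Beta(α+s, β+f) posterior.
Match parameters: s=25−21=4, f=80−27=53.

4 makes and 53 misses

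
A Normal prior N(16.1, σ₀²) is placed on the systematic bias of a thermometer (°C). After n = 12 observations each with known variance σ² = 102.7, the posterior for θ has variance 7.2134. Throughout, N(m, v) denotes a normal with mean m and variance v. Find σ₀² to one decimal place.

Posterior precision equals prior precision plus data precision: 1/σ_n² = 1/σ₀² + n/σ².
So 1/σ₀² = 1/7.2134 − 12/102.7 = 0.138631 − 0.116845 = 0.021786.
Hence σ₀² = 1/0.021786 ≈ 45.9.

σ₀² = 45.9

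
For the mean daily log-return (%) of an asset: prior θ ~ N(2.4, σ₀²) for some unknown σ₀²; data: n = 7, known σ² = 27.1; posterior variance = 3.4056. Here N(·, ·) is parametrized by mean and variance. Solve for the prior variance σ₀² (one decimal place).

Posterior precision equals prior precision plus data precision: 1/σ_n² = 1/σ₀² + n/σ².
So 1/σ₀² = 1/3.4056 − 7/27.1 = 0.293634 − 0.258303 = 0.035331.
Hence σ₀² = 1/0.035331 ≈ 28.3.

σ₀² = 28.3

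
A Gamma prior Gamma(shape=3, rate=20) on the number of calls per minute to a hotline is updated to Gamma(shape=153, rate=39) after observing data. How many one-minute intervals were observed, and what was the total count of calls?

Gamma–Poisson conjugacy: posterior shape = α + Σxᵢ, posterior rate = β + n.
Matching: Σxᵢ = 153 − 3 = 150 and n = 39 − 20 = 19.

n = 19 one-minute intervals with total 150 calls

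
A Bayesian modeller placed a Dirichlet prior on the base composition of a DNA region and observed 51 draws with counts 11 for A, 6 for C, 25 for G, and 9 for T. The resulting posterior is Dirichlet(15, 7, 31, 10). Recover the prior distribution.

Dirichlet(4, 1, 6, 1)

For a Dirichlet(α) prior with multinomial counts c, the posterior is Dirichlet(α + c) componentwise.
Subtract each count from the matching posterior parameter: 15−11=4, 7−6=1, 31−25=6, 10−9=1.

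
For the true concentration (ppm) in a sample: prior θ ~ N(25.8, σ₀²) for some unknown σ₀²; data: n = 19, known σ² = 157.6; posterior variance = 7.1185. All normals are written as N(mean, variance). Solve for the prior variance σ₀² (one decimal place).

σ₀² = 50.2

For the Normal–Normal model with known σ², precisions add: τ_n = τ₀ + n/σ².
So 1/σ₀² = 1/7.1185 − 19/157.6 = 0.140479 − 0.120558 = 0.019921.
Hence σ₀² = 1/0.019921 ≈ 50.2.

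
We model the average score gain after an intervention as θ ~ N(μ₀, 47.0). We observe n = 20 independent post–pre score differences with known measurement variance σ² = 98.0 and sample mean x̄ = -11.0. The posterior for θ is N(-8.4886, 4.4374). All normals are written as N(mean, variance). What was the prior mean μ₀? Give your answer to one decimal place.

μ₀ = 15.6

The posterior mean is a precision-weighted average: μ_n = (τ₀μ₀ + τ_data·x̄)/(τ₀+τ_data), with τ₀=1/σ₀² and τ_data=n/σ².
Here τ₀ = 1/47.0 = 0.021277 and τ_data = 20/98.0 = 0.204082, so τ_n = 0.225359.
Rearranging for μ₀: μ₀ = (μ_n·τ_n − τ_data·x̄)/τ₀ = (-8.4886·0.225359 − 0.204082·-11.0) / 0.021277 = 0.331920/0.021277 ≈ 15.6.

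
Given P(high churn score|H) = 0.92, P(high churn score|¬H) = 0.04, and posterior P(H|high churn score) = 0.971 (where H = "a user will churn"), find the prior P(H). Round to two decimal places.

Bayes' rule in odds form gives O(H|E) = O(H)·[P(E|H)/P(E|¬H)], hence O(H) = O(H|E)/LR.
Posterior odds = 0.971/(1−0.971) = 33.4828. LR = 0.92/0.04 = 23.0000.
Prior odds = 33.4828/23.0000 = 1.4558, so P(H) = 1.4558/(1+1.4558) ≈ 0.59.

P(H) = 0.59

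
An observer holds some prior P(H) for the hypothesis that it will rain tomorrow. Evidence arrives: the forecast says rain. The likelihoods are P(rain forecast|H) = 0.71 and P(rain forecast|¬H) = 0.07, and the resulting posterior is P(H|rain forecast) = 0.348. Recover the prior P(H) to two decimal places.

P(H) = 0.05

Bayes' rule in odds form gives O(H|E) = O(H)·[P(E|H)/P(E|¬H)], hence O(H) = O(H|E)/LR.
Posterior odds = 0.348/(1−0.348) = 0.5337. LR = 0.71/0.07 = 10.1429.
Prior odds = 0.5337/10.1429 = 0.0526, so P(H) = 0.0526/(1+0.0526) ≈ 0.05.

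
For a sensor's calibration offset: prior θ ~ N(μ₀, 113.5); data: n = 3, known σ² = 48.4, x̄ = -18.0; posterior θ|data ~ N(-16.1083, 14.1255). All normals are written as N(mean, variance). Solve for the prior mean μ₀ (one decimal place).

μ₀ = -2.8

With known observation variance, the Normal–Normal posterior has precision τ_n = τ₀ + n/σ² and mean μ_n = (τ₀μ₀ + (n/σ²)x̄)/τ_n.
Here τ₀ = 1/113.5 = 0.008811 and τ_data = 3/48.4 = 0.061983, so τ_n = 0.070794.
Rearranging for μ₀: μ₀ = (μ_n·τ_n − τ_data·x̄)/τ₀ = (-16.1083·0.070794 − 0.061983·-18.0) / 0.008811 = -0.024677/0.008811 ≈ -2.8.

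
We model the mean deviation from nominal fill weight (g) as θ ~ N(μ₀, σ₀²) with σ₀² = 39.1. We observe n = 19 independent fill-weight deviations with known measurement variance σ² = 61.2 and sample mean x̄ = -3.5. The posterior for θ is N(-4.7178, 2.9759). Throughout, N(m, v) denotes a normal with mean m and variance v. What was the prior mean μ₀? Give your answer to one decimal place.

μ₀ = -19.5

With known observation variance, the Normal–Normal posterior has precision τ_n = τ₀ + n/σ² and mean μ_n = (τ₀μ₀ + (n/σ²)x̄)/τ_n.
Here τ₀ = 1/39.1 = 0.025575 and τ_data = 19/61.2 = 0.310458, so τ_n = 0.336033.
Rearranging for μ₀: μ₀ = (μ_n·τ_n − τ_data·x̄)/τ₀ = (-4.7178·0.336033 − 0.310458·-3.5) / 0.025575 = -0.498733/0.025575 ≈ -19.5.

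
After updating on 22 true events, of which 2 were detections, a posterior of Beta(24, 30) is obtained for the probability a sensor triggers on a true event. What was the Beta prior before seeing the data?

Beta(22, 10)

Under Beta–binomial conjugacy the posterior parameters are (a+s, b+f).
So a = 24 − 2 = 22 and b = 30 − 20 = 10.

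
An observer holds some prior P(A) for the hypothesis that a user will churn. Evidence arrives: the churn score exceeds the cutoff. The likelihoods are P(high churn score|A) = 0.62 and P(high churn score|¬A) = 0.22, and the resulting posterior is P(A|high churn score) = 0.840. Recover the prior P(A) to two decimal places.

In odds form, posterior odds = prior odds × likelihood ratio, so prior odds = posterior odds ÷ LR.
Posterior odds = 0.840/(1−0.840) = 5.2500. LR = 0.62/0.22 = 2.8182.
Prior odds = 5.2500/2.8182 = 1.8629, so P(A) = 1.8629/(1+1.8629) ≈ 0.65.

P(A) = 0.65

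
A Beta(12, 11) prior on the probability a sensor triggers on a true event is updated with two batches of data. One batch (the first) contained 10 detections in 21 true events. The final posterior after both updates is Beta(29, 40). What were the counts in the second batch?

Sequential conjugate updates are equivalent to a single update on the pooled data, so total successes = posterior α − prior α and total failures = posterior β − prior β.
Total across both batches: 29−12=17 detections, 40−11=29 misses.
Subtract the first batch: 17−10=7 detections and 29−11=18 misses.

7 detections and 18 misses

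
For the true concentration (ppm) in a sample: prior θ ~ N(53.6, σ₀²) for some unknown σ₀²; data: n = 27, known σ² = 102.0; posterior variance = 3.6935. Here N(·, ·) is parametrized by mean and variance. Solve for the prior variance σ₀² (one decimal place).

Posterior precision equals prior precision plus data precision: 1/σ_n² = 1/σ₀² + n/σ².
So 1/σ₀² = 1/3.6935 − 27/102.0 = 0.270746 − 0.264706 = 0.006040.
Hence σ₀² = 1/0.006040 ≈ 165.6.

σ₀² = 165.6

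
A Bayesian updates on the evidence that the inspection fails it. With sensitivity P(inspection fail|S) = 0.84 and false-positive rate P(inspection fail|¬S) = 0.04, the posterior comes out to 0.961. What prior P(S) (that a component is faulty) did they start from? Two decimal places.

P(S) = 0.54

In odds form, posterior odds = prior odds × likelihood ratio, so prior odds = posterior odds ÷ LR.
Posterior odds = 0.961/(1−0.961) = 24.6410. LR = 0.84/0.04 = 21.0000.
Prior odds = 24.6410/21.0000 = 1.1734, so P(S) = 1.1734/(1+1.1734) ≈ 0.54.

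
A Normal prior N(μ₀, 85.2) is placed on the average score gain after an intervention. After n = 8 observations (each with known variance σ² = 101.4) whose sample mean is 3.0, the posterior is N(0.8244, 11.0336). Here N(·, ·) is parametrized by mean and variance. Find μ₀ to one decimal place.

The posterior mean is a precision-weighted average: μ_n = (τ₀μ₀ + τ_data·x̄)/(τ₀+τ_data), with τ₀=1/σ₀² and τ_data=n/σ².
Here τ₀ = 1/85.2 = 0.011737 and τ_data = 8/101.4 = 0.078895, so τ_n = 0.090632.
Rearranging for μ₀: μ₀ = (μ_n·τ_n − τ_data·x̄)/τ₀ = (0.8244·0.090632 − 0.078895·3.0) / 0.011737 = -0.161968/0.011737 ≈ -13.8.

μ₀ = -13.8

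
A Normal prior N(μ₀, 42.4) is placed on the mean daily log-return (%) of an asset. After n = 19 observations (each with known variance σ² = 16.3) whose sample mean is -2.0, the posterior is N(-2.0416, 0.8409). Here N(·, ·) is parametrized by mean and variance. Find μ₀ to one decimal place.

With known observation variance, the Normal–Normal posterior has precision τ_n = τ₀ + n/σ² and mean μ_n = (τ₀μ₀ + (n/σ²)x̄)/τ_n.
Here τ₀ = 1/42.4 = 0.023585 and τ_data = 19/16.3 = 1.165644, so τ_n = 1.189229.
Rearranging for μ₀: μ₀ = (μ_n·τ_n − τ_data·x̄)/τ₀ = (-2.0416·1.189229 − 1.165644·-2.0) / 0.023585 = -0.096642/0.023585 ≈ -4.1.

μ₀ = -4.1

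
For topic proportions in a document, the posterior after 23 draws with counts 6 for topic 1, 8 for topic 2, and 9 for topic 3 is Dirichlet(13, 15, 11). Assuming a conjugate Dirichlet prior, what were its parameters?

For a Dirichlet(α) prior with multinomial counts c, the posterior is Dirichlet(α + c) componentwise.
Subtract each count from the matching posterior parameter: 13−6=7, 15−8=7, 11−9=2.

Dirichlet(7, 7, 2)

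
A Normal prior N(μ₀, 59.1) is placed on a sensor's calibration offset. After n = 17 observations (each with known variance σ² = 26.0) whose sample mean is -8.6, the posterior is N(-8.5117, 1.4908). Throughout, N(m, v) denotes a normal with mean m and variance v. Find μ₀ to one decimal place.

With known observation variance, the Normal–Normal posterior has precision τ_n = τ₀ + n/σ² and mean μ_n = (τ₀μ₀ + (n/σ²)x̄)/τ_n.
Here τ₀ = 1/59.1 = 0.016920 and τ_data = 17/26.0 = 0.653846, so τ_n = 0.670766.
Rearranging for μ₀: μ₀ = (μ_n·τ_n − τ_data·x̄)/τ₀ = (-8.5117·0.670766 − 0.653846·-8.6) / 0.016920 = -0.086283/0.016920 ≈ -5.1.

μ₀ = -5.1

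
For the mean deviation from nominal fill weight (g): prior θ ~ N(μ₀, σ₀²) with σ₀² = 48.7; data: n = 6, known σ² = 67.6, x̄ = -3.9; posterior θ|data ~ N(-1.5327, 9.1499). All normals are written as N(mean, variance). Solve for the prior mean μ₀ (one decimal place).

With known observation variance, the Normal–Normal posterior has precision τ_n = τ₀ + n/σ² and mean μ_n = (τ₀μ₀ + (n/σ²)x̄)/τ_n.
Here τ₀ = 1/48.7 = 0.020534 and τ_data = 6/67.6 = 0.088757, so τ_n = 0.109291.
Rearranging for μ₀: μ₀ = (μ_n·τ_n − τ_data·x̄)/τ₀ = (-1.5327·0.109291 − 0.088757·-3.9) / 0.020534 = 0.178642/0.020534 ≈ 8.7.

μ₀ = 8.7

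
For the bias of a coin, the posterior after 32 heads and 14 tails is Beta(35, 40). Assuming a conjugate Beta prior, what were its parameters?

Beta(3, 26)

Beta is conjugate to the binomial likelihood: posterior = Beta(α+s, β+f).
Subtract the data counts: 35−32=3, 40−14=26.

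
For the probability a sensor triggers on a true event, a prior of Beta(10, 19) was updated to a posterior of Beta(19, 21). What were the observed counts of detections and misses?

9 detections and 2 misses

Under Beta–binomial conjugacy the posterior parameters are (a+s, b+f).
Match parameters: s=19−10=9, f=21−19=2.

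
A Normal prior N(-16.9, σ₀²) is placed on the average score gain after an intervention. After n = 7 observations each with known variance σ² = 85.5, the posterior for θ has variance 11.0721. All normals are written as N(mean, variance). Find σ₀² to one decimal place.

For the Normal–Normal model with known σ², precisions add: τ_n = τ₀ + n/σ².
So 1/σ₀² = 1/11.0721 − 7/85.5 = 0.090317 − 0.081871 = 0.008446.
Hence σ₀² = 1/0.008446 ≈ 118.4.

σ₀² = 118.4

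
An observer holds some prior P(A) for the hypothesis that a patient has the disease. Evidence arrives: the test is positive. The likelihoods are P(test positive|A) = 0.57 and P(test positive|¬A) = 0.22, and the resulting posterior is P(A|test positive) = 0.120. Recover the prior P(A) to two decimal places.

P(A) = 0.05

In odds form, posterior odds = prior odds × likelihood ratio, so prior odds = posterior odds ÷ LR.
Posterior odds = 0.120/(1−0.120) = 0.1364. LR = 0.57/0.22 = 2.5909.
Prior odds = 0.1364/2.5909 = 0.0526, so P(A) = 0.0526/(1+0.0526) ≈ 0.05.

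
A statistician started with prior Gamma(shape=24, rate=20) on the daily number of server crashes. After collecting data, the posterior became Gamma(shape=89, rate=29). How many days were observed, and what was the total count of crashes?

A Gamma(α, β) prior (rate parametrization) on a Poisson rate with n observations summing to S gives posterior Gamma(α+S, β+n).
Matching: Σxᵢ = 89 − 24 = 65 and n = 29 − 20 = 9.

n = 9 days with total 65 crashes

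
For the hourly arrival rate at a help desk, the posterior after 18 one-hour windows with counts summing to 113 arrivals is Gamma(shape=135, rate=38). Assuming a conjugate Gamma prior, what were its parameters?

A Gamma(α, β) prior (rate parametrization) on a Poisson rate with n observations summing to S gives posterior Gamma(α+S, β+n).
So α = 135 − 113 = 22 and β = 38 − 18 = 20.

Gamma(shape=22, rate=20)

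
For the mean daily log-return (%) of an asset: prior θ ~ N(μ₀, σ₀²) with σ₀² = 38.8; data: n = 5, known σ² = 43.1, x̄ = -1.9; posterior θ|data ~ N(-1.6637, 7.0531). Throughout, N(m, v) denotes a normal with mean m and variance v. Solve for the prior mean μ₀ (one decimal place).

The posterior mean is a precision-weighted average: μ_n = (τ₀μ₀ + τ_data·x̄)/(τ₀+τ_data), with τ₀=1/σ₀² and τ_data=n/σ².
Here τ₀ = 1/38.8 = 0.025773 and τ_data = 5/43.1 = 0.116009, so τ_n = 0.141782.
Rearranging for μ₀: μ₀ = (μ_n·τ_n − τ_data·x̄)/τ₀ = (-1.6637·0.141782 − 0.116009·-1.9) / 0.025773 = -0.015466/0.025773 ≈ -0.6.

μ₀ = -0.6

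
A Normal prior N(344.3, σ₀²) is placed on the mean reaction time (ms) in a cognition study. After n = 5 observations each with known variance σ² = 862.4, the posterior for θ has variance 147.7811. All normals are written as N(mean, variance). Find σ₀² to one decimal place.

Posterior precision equals prior precision plus data precision: 1/σ_n² = 1/σ₀² + n/σ².
So 1/σ₀² = 1/147.7811 − 5/862.4 = 0.006767 − 0.005798 = 0.000969.
Hence σ₀² = 1/0.000969 ≈ 1032.0.

σ₀² = 1032.0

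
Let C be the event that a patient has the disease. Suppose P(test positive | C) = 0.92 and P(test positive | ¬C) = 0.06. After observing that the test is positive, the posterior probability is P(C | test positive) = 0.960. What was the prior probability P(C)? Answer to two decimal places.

Bayes' rule in odds form gives O(C|E) = O(C)·[P(E|C)/P(E|¬C)], hence O(C) = O(C|E)/LR.
Posterior odds = 0.960/(1−0.960) = 24.0000. LR = 0.92/0.06 = 15.3333.
Prior odds = 24.0000/15.3333 = 1.5652, so P(C) = 1.5652/(1+1.5652) ≈ 0.61.

P(C) = 0.61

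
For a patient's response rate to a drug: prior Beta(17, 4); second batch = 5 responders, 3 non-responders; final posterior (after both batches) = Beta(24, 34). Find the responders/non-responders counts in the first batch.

Because Beta–binomial updating is additive in the counts, the combined data contributed (α_post−α_prior, β_post−β_prior) successes and failures.
Total across both batches: 24−17=7 responders, 34−4=30 non-responders.
Subtract the second batch: 7−5=2 responders and 30−3=27 non-responders.

2 responders and 27 non-responders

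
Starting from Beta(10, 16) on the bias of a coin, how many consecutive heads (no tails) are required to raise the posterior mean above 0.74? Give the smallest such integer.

k = 36

After k heads and 0 tails the posterior is Beta(10+k, 16), with mean (10+k)/(10+16+k).
Set (10+k)/(26+k) > 0.74 and solve: k > (0.74·26 − 10)/(1 − 0.74) = 35.538.
The smallest integer exceeding 35.538 is 36.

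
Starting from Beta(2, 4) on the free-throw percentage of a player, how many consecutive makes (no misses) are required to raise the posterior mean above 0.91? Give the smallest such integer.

After k makes and 0 misses the posterior is Beta(2+k, 4), with mean (2+k)/(2+4+k).
Set (2+k)/(6+k) > 0.91 and solve: k > (0.91·6 − 2)/(1 − 0.91) = 38.444.
The smallest integer exceeding 38.444 is 39, and checking k=39: (41)/(45) = 0.9111 > 0.91.

k = 39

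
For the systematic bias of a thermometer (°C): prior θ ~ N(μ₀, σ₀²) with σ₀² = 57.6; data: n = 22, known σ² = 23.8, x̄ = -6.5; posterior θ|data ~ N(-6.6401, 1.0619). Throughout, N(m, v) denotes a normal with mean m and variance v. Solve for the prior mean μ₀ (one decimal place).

μ₀ = -14.1

The posterior mean is a precision-weighted average: μ_n = (τ₀μ₀ + τ_data·x̄)/(τ₀+τ_data), with τ₀=1/σ₀² and τ_data=n/σ².
Here τ₀ = 1/57.6 = 0.017361 and τ_data = 22/23.8 = 0.924370, so τ_n = 0.941731.
Rearranging for μ₀: μ₀ = (μ_n·τ_n − τ_data·x̄)/τ₀ = (-6.6401·0.941731 − 0.924370·-6.5) / 0.017361 = -0.244783/0.017361 ≈ -14.1.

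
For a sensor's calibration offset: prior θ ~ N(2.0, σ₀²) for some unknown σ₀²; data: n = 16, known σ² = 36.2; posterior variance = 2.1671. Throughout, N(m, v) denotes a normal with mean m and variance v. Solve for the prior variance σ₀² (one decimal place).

Posterior precision equals prior precision plus data precision: 1/σ_n² = 1/σ₀² + n/σ².
So 1/σ₀² = 1/2.1671 − 16/36.2 = 0.461446 − 0.441989 = 0.019457.
Hence σ₀² = 1/0.019457 ≈ 51.4.

σ₀² = 51.4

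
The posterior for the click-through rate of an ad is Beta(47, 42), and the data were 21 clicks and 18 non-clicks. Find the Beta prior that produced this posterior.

Beta(26, 24)

Under Beta–binomial conjugacy the posterior parameters are (a+s, b+f).
Subtract the data counts: 47−21=26, 42−18=24.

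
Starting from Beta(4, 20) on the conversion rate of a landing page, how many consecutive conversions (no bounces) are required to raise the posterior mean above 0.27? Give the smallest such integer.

k = 4

After k conversions and 0 bounces the posterior is Beta(4+k, 20), with mean (4+k)/(4+20+k).
Set (4+k)/(24+k) > 0.27 and solve: k > (0.27·24 − 4)/(1 − 0.27) = 3.397.
The smallest integer exceeding 3.397 is 4.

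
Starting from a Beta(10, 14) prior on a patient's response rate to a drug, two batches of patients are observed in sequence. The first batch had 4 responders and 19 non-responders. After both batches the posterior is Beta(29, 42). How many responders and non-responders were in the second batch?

15 responders and 9 non-responders

Because Beta–binomial updating is additive in the counts, the combined data contributed (α_post−α_prior, β_post−β_prior) successes and failures.
Total across both batches: 29−10=19 responders, 42−14=28 non-responders.
Subtract the first batch: 19−4=15 responders and 28−19=9 non-responders.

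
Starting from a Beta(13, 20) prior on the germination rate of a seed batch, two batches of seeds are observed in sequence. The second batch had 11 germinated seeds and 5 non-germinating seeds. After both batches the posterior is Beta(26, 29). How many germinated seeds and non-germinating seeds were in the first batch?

2 germinated seeds and 4 non-germinating seeds

Because Beta–binomial updating is additive in the counts, the combined data contributed (α_post−α_prior, β_post−β_prior) successes and failures.
Total across both batches: 26−13=13 germinated seeds, 29−20=9 non-germinating seeds.
Subtract the second batch: 13−11=2 germinated seeds and 9−5=4 non-germinating seeds.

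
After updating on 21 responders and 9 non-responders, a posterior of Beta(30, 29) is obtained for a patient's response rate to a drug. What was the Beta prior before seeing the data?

A Beta(a, b) prior with s successes and f failures in binomial data gives a Beta(a+s, b+f) posterior.
So a = 30 − 21 = 9 and b = 29 − 9 = 20.

Beta(9, 20)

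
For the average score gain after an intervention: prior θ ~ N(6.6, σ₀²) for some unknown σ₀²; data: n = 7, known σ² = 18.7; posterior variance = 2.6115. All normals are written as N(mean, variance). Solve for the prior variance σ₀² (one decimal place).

σ₀² = 116.4

Posterior precision equals prior precision plus data precision: 1/σ_n² = 1/σ₀² + n/σ².
So 1/σ₀² = 1/2.6115 − 7/18.7 = 0.382922 − 0.374332 = 0.008590.
Hence σ₀² = 1/0.008590 ≈ 116.4.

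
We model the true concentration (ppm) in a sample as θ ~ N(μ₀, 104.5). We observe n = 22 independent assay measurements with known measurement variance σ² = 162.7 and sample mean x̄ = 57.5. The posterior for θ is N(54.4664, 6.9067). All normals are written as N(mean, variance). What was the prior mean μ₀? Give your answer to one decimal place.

μ₀ = 11.6

The posterior mean is a precision-weighted average: μ_n = (τ₀μ₀ + τ_data·x̄)/(τ₀+τ_data), with τ₀=1/σ₀² and τ_data=n/σ².
Here τ₀ = 1/104.5 = 0.009569 and τ_data = 22/162.7 = 0.135218, so τ_n = 0.144787.
Rearranging for μ₀: μ₀ = (μ_n·τ_n − τ_data·x̄)/τ₀ = (54.4664·0.144787 − 0.135218·57.5) / 0.009569 = 0.110992/0.009569 ≈ 11.6.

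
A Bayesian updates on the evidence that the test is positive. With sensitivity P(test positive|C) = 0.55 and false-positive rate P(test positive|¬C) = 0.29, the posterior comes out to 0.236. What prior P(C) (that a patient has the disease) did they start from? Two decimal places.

Bayes' rule in odds form gives O(C|E) = O(C)·[P(E|C)/P(E|¬C)], hence O(C) = O(C|E)/LR.
Posterior odds = 0.236/(1−0.236) = 0.3089. LR = 0.55/0.29 = 1.8966.
Prior odds = 0.3089/1.8966 = 0.1629, so P(C) = 0.1629/(1+0.1629) ≈ 0.14.

P(C) = 0.14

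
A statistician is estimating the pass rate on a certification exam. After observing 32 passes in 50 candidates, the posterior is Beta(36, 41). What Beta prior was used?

A Beta(α, β) prior with s successes and f failures in binomial data gives a Beta(α+s, β+f) posterior.
Subtract the data counts: 36−32=4, 41−18=23.

Beta(4, 23)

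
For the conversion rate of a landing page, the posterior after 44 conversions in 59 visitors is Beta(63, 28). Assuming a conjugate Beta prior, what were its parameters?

A Beta(a, b) prior with s successes and f failures in binomial data gives a Beta(a+s, b+f) posterior.
Subtract the data counts: 63−44=19, 28−15=13.

Beta(19, 13)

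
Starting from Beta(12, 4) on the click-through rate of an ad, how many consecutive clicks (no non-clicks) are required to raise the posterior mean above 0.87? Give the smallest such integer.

k = 15

After k clicks and 0 non-clicks the posterior is Beta(12+k, 4), with mean (12+k)/(12+4+k).
Set (12+k)/(16+k) > 0.87 and solve: k > (0.87·16 − 12)/(1 − 0.87) = 14.769.
The smallest integer exceeding 14.769 is 15, and checking k=15: (27)/(31) = 0.8710 > 0.87.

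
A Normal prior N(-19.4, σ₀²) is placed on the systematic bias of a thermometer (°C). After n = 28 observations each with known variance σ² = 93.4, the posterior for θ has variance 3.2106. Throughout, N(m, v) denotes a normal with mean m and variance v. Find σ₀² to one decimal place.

σ₀² = 85.6

Posterior precision equals prior precision plus data precision: 1/σ_n² = 1/σ₀² + n/σ².
So 1/σ₀² = 1/3.2106 − 28/93.4 = 0.311468 − 0.299786 = 0.011682.
Hence σ₀² = 1/0.011682 ≈ 85.6.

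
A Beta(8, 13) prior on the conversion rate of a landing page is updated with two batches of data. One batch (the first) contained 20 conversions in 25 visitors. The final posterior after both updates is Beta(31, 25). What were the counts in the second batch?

Because Beta–binomial updating is additive in the counts, the combined data contributed (α_post−α_prior, β_post−β_prior) successes and failures.
Total across both batches: 31−8=23 conversions, 25−13=12 bounces.
Subtract the first batch: 23−20=3 conversions and 12−5=7 bounces.

3 conversions and 7 bounces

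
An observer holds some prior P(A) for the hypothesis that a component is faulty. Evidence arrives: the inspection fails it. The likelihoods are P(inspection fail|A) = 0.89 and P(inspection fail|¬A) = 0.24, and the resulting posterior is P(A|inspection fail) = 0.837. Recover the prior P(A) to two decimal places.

P(A) = 0.58

Bayes' rule in odds form gives O(A|E) = O(A)·[P(E|A)/P(E|¬A)], hence O(A) = O(A|E)/LR.
Posterior odds = 0.837/(1−0.837) = 5.1350. LR = 0.89/0.24 = 3.7083.
Prior odds = 5.1350/3.7083 = 1.3847, so P(A) = 1.3847/(1+1.3847) ≈ 0.58.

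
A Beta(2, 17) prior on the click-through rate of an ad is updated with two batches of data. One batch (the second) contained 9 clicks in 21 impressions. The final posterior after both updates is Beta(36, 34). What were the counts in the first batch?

25 clicks and 5 non-clicks

Sequential conjugate updates are equivalent to a single update on the pooled data, so total successes = posterior α − prior α and total failures = posterior β − prior β.
Total across both batches: 36−2=34 clicks, 34−17=17 non-clicks.
Subtract the second batch: 34−9=25 clicks and 17−12=5 non-clicks.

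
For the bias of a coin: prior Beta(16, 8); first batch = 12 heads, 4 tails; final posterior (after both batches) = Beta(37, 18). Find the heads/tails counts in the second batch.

9 heads and 6 tails

Sequential conjugate updates are equivalent to a single update on the pooled data, so total successes = posterior α − prior α and total failures = posterior β − prior β.
Total across both batches: 37−16=21 heads, 18−8=10 tails.
Subtract the first batch: 21−12=9 heads and 10−4=6 tails.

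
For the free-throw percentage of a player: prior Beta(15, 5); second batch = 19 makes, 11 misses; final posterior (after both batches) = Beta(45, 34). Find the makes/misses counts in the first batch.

11 makes and 18 misses

Sequential conjugate updates are equivalent to a single update on the pooled data, so total successes = posterior α − prior α and total failures = posterior β − prior β.
Total across both batches: 45−15=30 makes, 34−5=29 misses.
Subtract the second batch: 30−19=11 makes and 29−11=18 misses.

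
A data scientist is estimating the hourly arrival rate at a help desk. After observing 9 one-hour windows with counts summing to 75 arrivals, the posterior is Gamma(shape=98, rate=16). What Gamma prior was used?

A Gamma(α, β) prior (rate parametrization) on a Poisson rate with n observations summing to S gives posterior Gamma(α+S, β+n).
So α = 98 − 75 = 23 and β = 16 − 9 = 7.

Gamma(shape=23, rate=7)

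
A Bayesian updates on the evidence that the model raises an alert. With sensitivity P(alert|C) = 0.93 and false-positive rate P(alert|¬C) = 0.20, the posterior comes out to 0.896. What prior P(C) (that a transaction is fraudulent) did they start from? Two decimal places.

In odds form, posterior odds = prior odds × likelihood ratio, so prior odds = posterior odds ÷ LR.
Posterior odds = 0.896/(1−0.896) = 8.6154. LR = 0.93/0.20 = 4.6500.
Prior odds = 8.6154/4.6500 = 1.8528, so P(C) = 1.8528/(1+1.8528) ≈ 0.65.

P(C) = 0.65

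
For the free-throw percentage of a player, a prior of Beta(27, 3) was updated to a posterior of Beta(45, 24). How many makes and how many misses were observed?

A Beta(α, β) prior with s successes and f failures in binomial data gives a Beta(α+s, β+f) posterior.
Match parameters: s=45−27=18, f=24−3=21.

18 makes and 21 misses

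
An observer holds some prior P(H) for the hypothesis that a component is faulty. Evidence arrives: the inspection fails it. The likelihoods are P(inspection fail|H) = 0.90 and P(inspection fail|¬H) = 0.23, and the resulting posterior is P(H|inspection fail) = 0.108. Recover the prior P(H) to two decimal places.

P(H) = 0.03

In odds form, posterior odds = prior odds × likelihood ratio, so prior odds = posterior odds ÷ LR.
Posterior odds = 0.108/(1−0.108) = 0.1211. LR = 0.90/0.23 = 3.9130.
Prior odds = 0.1211/3.9130 = 0.0309, so P(H) = 0.0309/(1+0.0309) ≈ 0.03.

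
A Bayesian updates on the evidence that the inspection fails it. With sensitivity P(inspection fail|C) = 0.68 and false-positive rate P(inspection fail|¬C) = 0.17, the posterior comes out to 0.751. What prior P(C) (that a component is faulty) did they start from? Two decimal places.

P(C) = 0.43

Bayes' rule in odds form gives O(C|E) = O(C)·[P(E|C)/P(E|¬C)], hence O(C) = O(C|E)/LR.
Posterior odds = 0.751/(1−0.751) = 3.0161. LR = 0.68/0.17 = 4.0000.
Prior odds = 3.0161/4.0000 = 0.7540, so P(C) = 0.7540/(1+0.7540) ≈ 0.43.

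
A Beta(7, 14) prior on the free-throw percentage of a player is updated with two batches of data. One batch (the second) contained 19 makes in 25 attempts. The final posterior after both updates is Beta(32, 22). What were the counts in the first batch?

6 makes and 2 misses

Because Beta–binomial updating is additive in the counts, the combined data contributed (α_post−α_prior, β_post−β_prior) successes and failures.
Total across both batches: 32−7=25 makes, 22−14=8 misses.
Subtract the second batch: 25−19=6 makes and 8−6=2 misses.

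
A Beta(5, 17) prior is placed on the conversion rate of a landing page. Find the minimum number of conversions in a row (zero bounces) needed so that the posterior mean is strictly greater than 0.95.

After k conversions and 0 bounces the posterior is Beta(5+k, 17), with mean (5+k)/(5+17+k).
Set (5+k)/(22+k) > 0.95 and solve: k > (0.95·22 − 5)/(1 − 0.95) = 318.000.
The smallest integer exceeding 318.000 is 319, and checking k=319: (324)/(341) = 0.9501 > 0.95.

k = 319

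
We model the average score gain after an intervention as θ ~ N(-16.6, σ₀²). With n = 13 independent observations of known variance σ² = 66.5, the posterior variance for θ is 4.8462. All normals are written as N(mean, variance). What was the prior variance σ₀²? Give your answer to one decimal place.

Posterior precision equals prior precision plus data precision: 1/σ_n² = 1/σ₀² + n/σ².
So 1/σ₀² = 1/4.8462 − 13/66.5 = 0.206347 − 0.195489 = 0.010858.
Hence σ₀² = 1/0.010858 ≈ 92.1.

σ₀² = 92.1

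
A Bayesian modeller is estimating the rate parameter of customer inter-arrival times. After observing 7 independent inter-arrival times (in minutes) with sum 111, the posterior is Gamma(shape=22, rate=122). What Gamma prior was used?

Gamma–exponential conjugacy: posterior shape = α + n, posterior rate = β + Σtᵢ.
So α = 22 − 7 = 15 and β = 122 − 111 = 11.

Gamma(shape=15, rate=11)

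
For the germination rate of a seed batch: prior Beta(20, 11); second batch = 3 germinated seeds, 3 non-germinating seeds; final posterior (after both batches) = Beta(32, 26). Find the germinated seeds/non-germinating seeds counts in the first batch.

9 germinated seeds and 12 non-germinating seeds

Because Beta–binomial updating is additive in the counts, the combined data contributed (α_post−α_prior, β_post−β_prior) successes and failures.
Total across both batches: 32−20=12 germinated seeds, 26−11=15 non-germinating seeds.
Subtract the second batch: 12−3=9 germinated seeds and 15−3=12 non-germinating seeds.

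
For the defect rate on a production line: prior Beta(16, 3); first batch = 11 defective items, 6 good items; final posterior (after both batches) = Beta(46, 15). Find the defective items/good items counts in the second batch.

Because Beta–binomial updating is additive in the counts, the combined data contributed (α_post−α_prior, β_post−β_prior) successes and failures.
Total across both batches: 46−16=30 defective items, 15−3=12 good items.
Subtract the first batch: 30−11=19 defective items and 12−6=6 good items.

19 defective items and 6 good items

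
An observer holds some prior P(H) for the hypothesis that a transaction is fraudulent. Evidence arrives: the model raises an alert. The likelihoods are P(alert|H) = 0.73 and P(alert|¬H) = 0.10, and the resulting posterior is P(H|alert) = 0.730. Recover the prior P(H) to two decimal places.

Bayes' rule in odds form gives O(H|E) = O(H)·[P(E|H)/P(E|¬H)], hence O(H) = O(H|E)/LR.
Posterior odds = 0.730/(1−0.730) = 2.7037. LR = 0.73/0.10 = 7.3000.
Prior odds = 2.7037/7.3000 = 0.3704, so P(H) = 0.3704/(1+0.3704) ≈ 0.27.

P(H) = 0.27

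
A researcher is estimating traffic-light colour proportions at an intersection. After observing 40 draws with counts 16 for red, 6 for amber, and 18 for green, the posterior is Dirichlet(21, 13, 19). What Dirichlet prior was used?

For a Dirichlet(α) prior with multinomial counts c, the posterior is Dirichlet(α + c) componentwise.
Subtract each count from the matching posterior parameter: 21−16=5, 13−6=7, 19−18=1.

Dirichlet(5, 7, 1)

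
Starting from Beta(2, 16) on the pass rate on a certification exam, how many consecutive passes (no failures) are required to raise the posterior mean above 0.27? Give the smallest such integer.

k = 4

After k passes and 0 failures the posterior is Beta(2+k, 16), with mean (2+k)/(2+16+k).
Set (2+k)/(18+k) > 0.27 and solve: k > (0.27·18 − 2)/(1 − 0.27) = 3.918.
The smallest integer exceeding 3.918 is 4.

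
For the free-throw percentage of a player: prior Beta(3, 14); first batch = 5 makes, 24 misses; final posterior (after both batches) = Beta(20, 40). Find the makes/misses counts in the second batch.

Because Beta–binomial updating is additive in the counts, the combined data contributed (α_post−α_prior, β_post−β_prior) successes and failures.
Total across both batches: 20−3=17 makes, 40−14=26 misses.
Subtract the first batch: 17−5=12 makes and 26−24=2 misses.

12 makes and 2 misses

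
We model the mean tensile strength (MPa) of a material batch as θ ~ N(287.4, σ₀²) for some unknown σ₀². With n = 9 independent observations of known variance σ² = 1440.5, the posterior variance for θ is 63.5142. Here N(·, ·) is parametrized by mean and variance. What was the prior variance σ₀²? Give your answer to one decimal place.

σ₀² = 105.3

Posterior precision equals prior precision plus data precision: 1/σ_n² = 1/σ₀² + n/σ².
So 1/σ₀² = 1/63.5142 − 9/1440.5 = 0.015745 − 0.006248 = 0.009497.
Hence σ₀² = 1/0.009497 ≈ 105.3.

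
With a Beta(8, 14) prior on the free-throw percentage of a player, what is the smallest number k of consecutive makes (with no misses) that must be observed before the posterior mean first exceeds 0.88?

After k makes and 0 misses the posterior is Beta(8+k, 14), with mean (8+k)/(8+14+k).
Set (8+k)/(22+k) > 0.88 and solve: k > (0.88·22 − 8)/(1 − 0.88) = 94.667.
The smallest integer exceeding 94.667 is 95, and checking k=95: (103)/(117) = 0.8803 > 0.88.

k = 95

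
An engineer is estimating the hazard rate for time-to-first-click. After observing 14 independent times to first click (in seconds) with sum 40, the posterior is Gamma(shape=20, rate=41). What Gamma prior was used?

For an exponential likelihood with a Gamma(α, β) prior on the rate, n observations with total T give posterior Gamma(α+n, β+T).
So α = 20 − 14 = 6 and β = 41 − 40 = 1.

Gamma(shape=6, rate=1)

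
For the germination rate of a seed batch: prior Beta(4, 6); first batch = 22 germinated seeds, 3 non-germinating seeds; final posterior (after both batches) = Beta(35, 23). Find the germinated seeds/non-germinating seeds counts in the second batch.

9 germinated seeds and 14 non-germinating seeds

Because Beta–binomial updating is additive in the counts, the combined data contributed (α_post−α_prior, β_post−β_prior) successes and failures.
Total across both batches: 35−4=31 germinated seeds, 23−6=17 non-germinating seeds.
Subtract the first batch: 31−22=9 germinated seeds and 17−3=14 non-germinating seeds.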